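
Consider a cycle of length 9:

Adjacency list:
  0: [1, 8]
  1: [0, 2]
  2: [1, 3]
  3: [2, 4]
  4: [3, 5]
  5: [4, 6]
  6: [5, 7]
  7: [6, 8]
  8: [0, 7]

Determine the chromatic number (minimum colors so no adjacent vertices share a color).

This is an odd cycle (C_9). Odd cycles are not bipartite (any 2-coloring forces two adjacent vertices to match), and 3 colors suffice.
Chromatic number = 3.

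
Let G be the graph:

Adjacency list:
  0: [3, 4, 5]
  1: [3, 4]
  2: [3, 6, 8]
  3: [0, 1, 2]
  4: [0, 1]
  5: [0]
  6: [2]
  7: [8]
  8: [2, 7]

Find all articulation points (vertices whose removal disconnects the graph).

An articulation point is a vertex whose removal disconnects the graph.
Articulation points: [0, 2, 3, 8]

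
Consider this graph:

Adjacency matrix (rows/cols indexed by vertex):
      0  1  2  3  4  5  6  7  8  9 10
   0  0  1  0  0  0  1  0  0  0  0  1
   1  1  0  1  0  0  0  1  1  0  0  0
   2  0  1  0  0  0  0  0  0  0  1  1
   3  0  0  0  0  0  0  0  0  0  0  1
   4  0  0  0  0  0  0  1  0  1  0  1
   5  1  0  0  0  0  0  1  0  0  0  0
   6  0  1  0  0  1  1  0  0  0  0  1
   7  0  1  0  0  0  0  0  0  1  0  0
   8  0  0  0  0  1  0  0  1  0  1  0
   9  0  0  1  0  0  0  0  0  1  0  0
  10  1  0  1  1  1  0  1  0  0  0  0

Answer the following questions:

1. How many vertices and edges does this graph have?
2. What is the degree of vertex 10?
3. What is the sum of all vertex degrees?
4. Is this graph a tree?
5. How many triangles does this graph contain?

Count: 11 vertices, 16 edges.
Vertex 10 has neighbors [0, 2, 3, 4, 6], degree = 5.
Handshaking lemma: 2 * 16 = 32.
A tree on 11 vertices has 10 edges. This graph has 16 edges (6 extra). Not a tree.
Number of triangles = 1.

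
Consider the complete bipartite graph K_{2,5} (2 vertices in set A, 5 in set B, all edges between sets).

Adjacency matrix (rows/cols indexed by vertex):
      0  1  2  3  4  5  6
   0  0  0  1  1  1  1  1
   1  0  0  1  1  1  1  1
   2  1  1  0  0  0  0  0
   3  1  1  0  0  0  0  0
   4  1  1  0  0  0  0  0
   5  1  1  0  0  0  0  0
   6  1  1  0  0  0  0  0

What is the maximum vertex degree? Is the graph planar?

Set-A vertices have degree 5; set-B vertices have degree 2. Maximum degree = max(2,5) = 5.
min(2,5) <= 2, so K_{2,5} avoids a K_{3,3} subdivision and is planar.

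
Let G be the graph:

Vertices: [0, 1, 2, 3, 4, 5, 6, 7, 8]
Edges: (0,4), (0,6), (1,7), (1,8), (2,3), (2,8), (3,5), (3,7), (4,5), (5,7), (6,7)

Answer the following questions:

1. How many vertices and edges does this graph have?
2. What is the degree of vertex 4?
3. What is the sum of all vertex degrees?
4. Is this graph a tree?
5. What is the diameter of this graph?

Count: 9 vertices, 11 edges.
Vertex 4 has neighbors [0, 5], degree = 2.
Handshaking lemma: 2 * 11 = 22.
A tree on 9 vertices has 8 edges. This graph has 11 edges (3 extra). Not a tree.
Diameter (longest shortest path) = 4.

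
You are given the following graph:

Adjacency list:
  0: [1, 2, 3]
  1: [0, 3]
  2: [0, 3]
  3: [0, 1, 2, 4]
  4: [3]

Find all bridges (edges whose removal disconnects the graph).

A bridge is an edge whose removal increases the number of connected components.
Bridges found: (3,4)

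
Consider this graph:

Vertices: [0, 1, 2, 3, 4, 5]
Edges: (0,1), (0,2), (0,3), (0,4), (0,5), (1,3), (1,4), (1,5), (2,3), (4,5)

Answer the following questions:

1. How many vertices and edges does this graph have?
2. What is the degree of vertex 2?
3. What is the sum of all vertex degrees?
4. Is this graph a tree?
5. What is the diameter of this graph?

Count: 6 vertices, 10 edges.
Vertex 2 has neighbors [0, 3], degree = 2.
Handshaking lemma: 2 * 10 = 20.
A tree on 6 vertices has 5 edges. This graph has 10 edges (5 extra). Not a tree.
Diameter (longest shortest path) = 2.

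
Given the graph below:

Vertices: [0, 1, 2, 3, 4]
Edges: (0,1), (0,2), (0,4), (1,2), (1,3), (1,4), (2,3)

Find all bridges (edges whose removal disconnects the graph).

No bridges found. The graph is 2-edge-connected (no single edge removal disconnects it).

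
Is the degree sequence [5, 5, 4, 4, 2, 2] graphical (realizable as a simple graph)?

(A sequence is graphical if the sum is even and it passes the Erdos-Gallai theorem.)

Sum of degrees = 22. Sum is even but fails Erdos-Gallai. The sequence is NOT graphical.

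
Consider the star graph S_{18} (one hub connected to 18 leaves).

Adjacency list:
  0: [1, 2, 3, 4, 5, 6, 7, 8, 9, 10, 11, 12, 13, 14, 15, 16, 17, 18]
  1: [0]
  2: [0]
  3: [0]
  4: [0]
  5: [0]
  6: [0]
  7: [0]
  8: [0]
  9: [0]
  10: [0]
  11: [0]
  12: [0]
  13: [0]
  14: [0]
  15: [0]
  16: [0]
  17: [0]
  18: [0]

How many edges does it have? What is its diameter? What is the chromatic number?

Star graph S_{18}: the hub connects to all 18 leaves.
Edges = 18.
Diameter = 2 (any leaf to hub is 1, leaf to leaf through hub is 2).
Star graphs are bipartite (hub vs leaves), so chromatic number = 2.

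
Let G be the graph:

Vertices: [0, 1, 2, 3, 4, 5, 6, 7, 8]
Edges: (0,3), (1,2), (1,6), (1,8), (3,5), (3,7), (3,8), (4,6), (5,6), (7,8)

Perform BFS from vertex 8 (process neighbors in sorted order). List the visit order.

BFS from vertex 8 (neighbors processed in ascending order):
Visit order: 8, 1, 3, 7, 2, 6, 0, 5, 4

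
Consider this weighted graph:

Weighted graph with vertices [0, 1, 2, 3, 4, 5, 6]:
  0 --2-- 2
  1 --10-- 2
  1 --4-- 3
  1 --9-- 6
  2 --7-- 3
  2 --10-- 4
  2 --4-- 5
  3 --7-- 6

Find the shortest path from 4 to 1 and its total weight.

Using Dijkstra's algorithm from vertex 4:
Shortest path: 4 -> 2 -> 1
Total weight: 10 + 10 = 20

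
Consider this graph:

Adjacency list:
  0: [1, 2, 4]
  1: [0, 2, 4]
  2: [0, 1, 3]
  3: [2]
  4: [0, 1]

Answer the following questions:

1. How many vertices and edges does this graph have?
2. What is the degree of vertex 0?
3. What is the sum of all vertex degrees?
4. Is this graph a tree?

Count: 5 vertices, 6 edges.
Vertex 0 has neighbors [1, 2, 4], degree = 3.
Handshaking lemma: 2 * 6 = 12.
A tree on 5 vertices has 4 edges. This graph has 6 edges (2 extra). Not a tree.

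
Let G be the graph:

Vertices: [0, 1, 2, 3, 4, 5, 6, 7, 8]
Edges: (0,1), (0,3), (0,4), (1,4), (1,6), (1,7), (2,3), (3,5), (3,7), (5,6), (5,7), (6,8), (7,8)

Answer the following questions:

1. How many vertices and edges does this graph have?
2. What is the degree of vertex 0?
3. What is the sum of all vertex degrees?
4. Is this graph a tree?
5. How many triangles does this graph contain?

Count: 9 vertices, 13 edges.
Vertex 0 has neighbors [1, 3, 4], degree = 3.
Handshaking lemma: 2 * 13 = 26.
A tree on 9 vertices has 8 edges. This graph has 13 edges (5 extra). Not a tree.
Number of triangles = 2.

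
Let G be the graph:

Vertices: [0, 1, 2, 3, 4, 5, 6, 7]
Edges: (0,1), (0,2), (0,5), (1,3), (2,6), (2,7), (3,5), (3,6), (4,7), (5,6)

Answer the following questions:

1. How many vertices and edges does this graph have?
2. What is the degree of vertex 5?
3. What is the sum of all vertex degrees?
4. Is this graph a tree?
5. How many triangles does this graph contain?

Count: 8 vertices, 10 edges.
Vertex 5 has neighbors [0, 3, 6], degree = 3.
Handshaking lemma: 2 * 10 = 20.
A tree on 8 vertices has 7 edges. This graph has 10 edges (3 extra). Not a tree.
Number of triangles = 1.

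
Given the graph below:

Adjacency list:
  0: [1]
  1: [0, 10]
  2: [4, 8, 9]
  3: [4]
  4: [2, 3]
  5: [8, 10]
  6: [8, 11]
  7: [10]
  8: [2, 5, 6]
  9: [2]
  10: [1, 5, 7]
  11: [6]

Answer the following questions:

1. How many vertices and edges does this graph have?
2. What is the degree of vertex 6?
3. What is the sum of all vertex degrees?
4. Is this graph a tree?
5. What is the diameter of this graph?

Count: 12 vertices, 11 edges.
Vertex 6 has neighbors [8, 11], degree = 2.
Handshaking lemma: 2 * 11 = 22.
A graph is a tree iff it is connected and has exactly n-1 edges. This graph is connected (all 12 vertices in one component) and has 12-1 = 11 edges. It is a tree.
Diameter (longest shortest path) = 7.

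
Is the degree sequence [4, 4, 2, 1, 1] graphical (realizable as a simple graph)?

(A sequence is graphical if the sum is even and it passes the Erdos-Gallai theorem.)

Sum of degrees = 12. Sum is even but fails Erdos-Gallai. The sequence is NOT graphical.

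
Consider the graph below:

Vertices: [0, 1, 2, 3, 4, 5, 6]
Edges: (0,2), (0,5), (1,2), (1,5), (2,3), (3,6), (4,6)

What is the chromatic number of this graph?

The graph has a maximum clique of size 2 (lower bound on chromatic number).
A valid 2-coloring: {0: 1, 1: 1, 2: 0, 3: 1, 4: 1, 5: 0, 6: 0}.
Chromatic number = 2.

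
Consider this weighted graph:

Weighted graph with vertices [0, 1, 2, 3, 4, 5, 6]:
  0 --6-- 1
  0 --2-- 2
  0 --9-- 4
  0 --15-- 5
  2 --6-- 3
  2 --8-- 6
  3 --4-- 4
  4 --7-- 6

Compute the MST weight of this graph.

Applying Kruskal's algorithm (sort edges by weight, add if no cycle):
  Add (0,2) w=2
  Add (3,4) w=4
  Add (0,1) w=6
  Add (2,3) w=6
  Add (4,6) w=7
  Skip (2,6) w=8 (creates cycle)
  Skip (0,4) w=9 (creates cycle)
  Add (0,5) w=15
MST weight = 40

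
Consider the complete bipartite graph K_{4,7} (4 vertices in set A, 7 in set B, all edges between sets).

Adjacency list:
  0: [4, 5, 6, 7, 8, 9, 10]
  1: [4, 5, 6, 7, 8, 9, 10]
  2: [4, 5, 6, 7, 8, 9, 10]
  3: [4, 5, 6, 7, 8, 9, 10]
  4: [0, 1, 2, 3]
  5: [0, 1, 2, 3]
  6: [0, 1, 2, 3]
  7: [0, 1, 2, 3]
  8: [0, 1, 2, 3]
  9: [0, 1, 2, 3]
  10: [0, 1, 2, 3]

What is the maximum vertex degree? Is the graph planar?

Set-A vertices have degree 7; set-B vertices have degree 4. Maximum degree = max(4,7) = 7.
K_{4,7} contains K_{3,3} as a subgraph (since both sides have >= 3 vertices); by Kuratowski's theorem it is not planar.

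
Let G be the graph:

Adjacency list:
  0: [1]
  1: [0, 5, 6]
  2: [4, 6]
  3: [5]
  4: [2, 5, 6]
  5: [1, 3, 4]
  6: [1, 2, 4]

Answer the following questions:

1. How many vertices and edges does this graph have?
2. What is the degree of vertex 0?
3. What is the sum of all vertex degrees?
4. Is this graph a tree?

Count: 7 vertices, 8 edges.
Vertex 0 has neighbors [1], degree = 1.
Handshaking lemma: 2 * 8 = 16.
A tree on 7 vertices has 6 edges. This graph has 8 edges (2 extra). Not a tree.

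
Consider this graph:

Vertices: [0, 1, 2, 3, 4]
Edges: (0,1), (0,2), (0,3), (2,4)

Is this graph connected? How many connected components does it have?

Checking connectivity: the graph has 1 connected component(s).
All vertices are reachable from each other. The graph IS connected.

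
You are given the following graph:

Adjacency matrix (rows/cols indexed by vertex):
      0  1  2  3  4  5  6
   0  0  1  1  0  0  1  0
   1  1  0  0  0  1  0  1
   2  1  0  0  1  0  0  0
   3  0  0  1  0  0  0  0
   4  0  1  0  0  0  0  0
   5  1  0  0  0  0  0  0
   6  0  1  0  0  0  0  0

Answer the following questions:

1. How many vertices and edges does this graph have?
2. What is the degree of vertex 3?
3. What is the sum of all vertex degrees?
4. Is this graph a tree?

Count: 7 vertices, 6 edges.
Vertex 3 has neighbors [2], degree = 1.
Handshaking lemma: 2 * 6 = 12.
A graph is a tree iff it is connected and has exactly n-1 edges. This graph is connected (all 7 vertices in one component) and has 7-1 = 6 edges. It is a tree.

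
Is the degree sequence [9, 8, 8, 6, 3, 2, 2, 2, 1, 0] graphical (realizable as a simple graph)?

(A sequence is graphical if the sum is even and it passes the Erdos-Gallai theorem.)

Sum of degrees = 41. Sum is odd, so the sequence is NOT graphical.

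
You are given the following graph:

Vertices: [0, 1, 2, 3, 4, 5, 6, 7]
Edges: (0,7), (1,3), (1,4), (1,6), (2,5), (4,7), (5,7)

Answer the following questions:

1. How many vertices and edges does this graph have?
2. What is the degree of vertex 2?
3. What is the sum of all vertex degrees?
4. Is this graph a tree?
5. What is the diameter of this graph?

Count: 8 vertices, 7 edges.
Vertex 2 has neighbors [5], degree = 1.
Handshaking lemma: 2 * 7 = 14.
A graph is a tree iff it is connected and has exactly n-1 edges. This graph is connected (all 8 vertices in one component) and has 8-1 = 7 edges. It is a tree.
Diameter (longest shortest path) = 5.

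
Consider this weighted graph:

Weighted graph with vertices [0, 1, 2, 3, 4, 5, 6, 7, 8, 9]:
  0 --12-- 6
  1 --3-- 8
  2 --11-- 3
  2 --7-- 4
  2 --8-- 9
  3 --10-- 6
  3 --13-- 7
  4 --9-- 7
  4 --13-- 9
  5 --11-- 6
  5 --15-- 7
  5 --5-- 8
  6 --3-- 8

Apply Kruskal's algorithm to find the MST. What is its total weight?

Applying Kruskal's algorithm (sort edges by weight, add if no cycle):
  Add (1,8) w=3
  Add (6,8) w=3
  Add (5,8) w=5
  Add (2,4) w=7
  Add (2,9) w=8
  Add (4,7) w=9
  Add (3,6) w=10
  Add (2,3) w=11
  Skip (5,6) w=11 (creates cycle)
  Add (0,6) w=12
  Skip (3,7) w=13 (creates cycle)
  Skip (4,9) w=13 (creates cycle)
  Skip (5,7) w=15 (creates cycle)
MST weight = 68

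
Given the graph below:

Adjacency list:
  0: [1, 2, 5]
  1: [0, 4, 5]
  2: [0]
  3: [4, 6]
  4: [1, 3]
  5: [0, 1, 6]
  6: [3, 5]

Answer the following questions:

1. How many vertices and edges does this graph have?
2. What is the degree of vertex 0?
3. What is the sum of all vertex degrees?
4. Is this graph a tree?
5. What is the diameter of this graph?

Count: 7 vertices, 8 edges.
Vertex 0 has neighbors [1, 2, 5], degree = 3.
Handshaking lemma: 2 * 8 = 16.
A tree on 7 vertices has 6 edges. This graph has 8 edges (2 extra). Not a tree.
Diameter (longest shortest path) = 4.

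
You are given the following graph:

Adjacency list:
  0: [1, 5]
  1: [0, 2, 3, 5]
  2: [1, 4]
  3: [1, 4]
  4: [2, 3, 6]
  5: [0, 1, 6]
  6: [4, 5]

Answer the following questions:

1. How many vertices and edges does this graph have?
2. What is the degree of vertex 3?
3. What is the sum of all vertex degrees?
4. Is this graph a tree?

Count: 7 vertices, 9 edges.
Vertex 3 has neighbors [1, 4], degree = 2.
Handshaking lemma: 2 * 9 = 18.
A tree on 7 vertices has 6 edges. This graph has 9 edges (3 extra). Not a tree.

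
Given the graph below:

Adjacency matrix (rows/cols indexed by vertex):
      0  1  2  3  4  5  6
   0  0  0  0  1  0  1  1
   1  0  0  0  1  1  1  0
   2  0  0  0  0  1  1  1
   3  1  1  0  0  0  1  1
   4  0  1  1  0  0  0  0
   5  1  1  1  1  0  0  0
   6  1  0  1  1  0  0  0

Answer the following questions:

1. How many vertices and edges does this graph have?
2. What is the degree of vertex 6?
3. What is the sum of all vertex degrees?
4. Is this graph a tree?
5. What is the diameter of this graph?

Count: 7 vertices, 11 edges.
Vertex 6 has neighbors [0, 2, 3], degree = 3.
Handshaking lemma: 2 * 11 = 22.
A tree on 7 vertices has 6 edges. This graph has 11 edges (5 extra). Not a tree.
Diameter (longest shortest path) = 3.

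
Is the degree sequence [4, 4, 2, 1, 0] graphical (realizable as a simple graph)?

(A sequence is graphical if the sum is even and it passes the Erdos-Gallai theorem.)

Sum of degrees = 11. Sum is odd, so the sequence is NOT graphical.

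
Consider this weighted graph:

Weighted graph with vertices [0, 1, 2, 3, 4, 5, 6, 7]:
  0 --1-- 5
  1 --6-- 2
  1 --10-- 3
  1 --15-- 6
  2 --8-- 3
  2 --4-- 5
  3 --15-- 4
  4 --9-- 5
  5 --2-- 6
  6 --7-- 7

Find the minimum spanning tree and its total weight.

Applying Kruskal's algorithm (sort edges by weight, add if no cycle):
  Add (0,5) w=1
  Add (5,6) w=2
  Add (2,5) w=4
  Add (1,2) w=6
  Add (6,7) w=7
  Add (2,3) w=8
  Add (4,5) w=9
  Skip (1,3) w=10 (creates cycle)
  Skip (1,6) w=15 (creates cycle)
  Skip (3,4) w=15 (creates cycle)
MST weight = 37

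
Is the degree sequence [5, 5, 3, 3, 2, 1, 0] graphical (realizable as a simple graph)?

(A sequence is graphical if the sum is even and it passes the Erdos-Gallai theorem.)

Sum of degrees = 19. Sum is odd, so the sequence is NOT graphical.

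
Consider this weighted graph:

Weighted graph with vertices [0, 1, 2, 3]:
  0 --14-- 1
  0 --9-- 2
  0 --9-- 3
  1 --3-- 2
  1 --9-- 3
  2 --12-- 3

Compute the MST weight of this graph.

Applying Kruskal's algorithm (sort edges by weight, add if no cycle):
  Add (1,2) w=3
  Add (0,3) w=9
  Add (0,2) w=9
  Skip (1,3) w=9 (creates cycle)
  Skip (2,3) w=12 (creates cycle)
  Skip (0,1) w=14 (creates cycle)
MST weight = 21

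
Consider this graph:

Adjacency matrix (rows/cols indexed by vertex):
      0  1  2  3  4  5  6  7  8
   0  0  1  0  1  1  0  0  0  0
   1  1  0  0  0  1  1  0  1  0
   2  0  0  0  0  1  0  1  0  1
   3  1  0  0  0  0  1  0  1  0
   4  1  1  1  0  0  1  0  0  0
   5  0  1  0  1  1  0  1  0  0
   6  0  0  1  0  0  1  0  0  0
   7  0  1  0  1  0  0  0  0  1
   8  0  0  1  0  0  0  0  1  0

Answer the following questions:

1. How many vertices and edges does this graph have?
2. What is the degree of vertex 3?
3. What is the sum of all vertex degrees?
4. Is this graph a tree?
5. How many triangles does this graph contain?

Count: 9 vertices, 14 edges.
Vertex 3 has neighbors [0, 5, 7], degree = 3.
Handshaking lemma: 2 * 14 = 28.
A tree on 9 vertices has 8 edges. This graph has 14 edges (6 extra). Not a tree.
Number of triangles = 2.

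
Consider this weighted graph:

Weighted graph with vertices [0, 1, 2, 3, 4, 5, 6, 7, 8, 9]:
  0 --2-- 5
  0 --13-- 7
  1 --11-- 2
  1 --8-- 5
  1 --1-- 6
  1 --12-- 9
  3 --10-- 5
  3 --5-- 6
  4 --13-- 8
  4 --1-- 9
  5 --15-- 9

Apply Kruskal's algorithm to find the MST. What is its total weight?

Applying Kruskal's algorithm (sort edges by weight, add if no cycle):
  Add (1,6) w=1
  Add (4,9) w=1
  Add (0,5) w=2
  Add (3,6) w=5
  Add (1,5) w=8
  Skip (3,5) w=10 (creates cycle)
  Add (1,2) w=11
  Add (1,9) w=12
  Add (0,7) w=13
  Add (4,8) w=13
  Skip (5,9) w=15 (creates cycle)
MST weight = 66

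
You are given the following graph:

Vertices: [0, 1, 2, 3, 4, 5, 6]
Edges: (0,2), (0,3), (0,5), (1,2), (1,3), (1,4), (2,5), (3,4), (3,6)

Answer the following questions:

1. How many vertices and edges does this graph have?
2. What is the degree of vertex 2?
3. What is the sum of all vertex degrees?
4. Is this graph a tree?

Count: 7 vertices, 9 edges.
Vertex 2 has neighbors [0, 1, 5], degree = 3.
Handshaking lemma: 2 * 9 = 18.
A tree on 7 vertices has 6 edges. This graph has 9 edges (3 extra). Not a tree.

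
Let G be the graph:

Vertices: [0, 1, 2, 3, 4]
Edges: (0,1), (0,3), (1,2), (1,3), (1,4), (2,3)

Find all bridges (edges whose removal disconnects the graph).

A bridge is an edge whose removal increases the number of connected components.
Bridges found: (1,4)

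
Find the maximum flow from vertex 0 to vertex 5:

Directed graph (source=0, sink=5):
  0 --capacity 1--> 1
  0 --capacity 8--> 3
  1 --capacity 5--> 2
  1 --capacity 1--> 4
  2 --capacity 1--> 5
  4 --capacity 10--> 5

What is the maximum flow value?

Computing max flow:
  Flow on (0->1): 1/1
  Flow on (1->2): 1/5
  Flow on (2->5): 1/1
Maximum flow = 1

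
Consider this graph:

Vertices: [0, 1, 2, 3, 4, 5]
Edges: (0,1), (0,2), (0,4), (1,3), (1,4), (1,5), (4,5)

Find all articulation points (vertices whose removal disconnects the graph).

An articulation point is a vertex whose removal disconnects the graph.
Articulation points: [0, 1]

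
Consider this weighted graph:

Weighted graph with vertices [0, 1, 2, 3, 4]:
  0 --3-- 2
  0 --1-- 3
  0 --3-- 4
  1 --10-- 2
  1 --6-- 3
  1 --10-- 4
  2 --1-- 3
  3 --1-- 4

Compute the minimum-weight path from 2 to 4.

Using Dijkstra's algorithm from vertex 2:
Shortest path: 2 -> 3 -> 4
Total weight: 1 + 1 = 2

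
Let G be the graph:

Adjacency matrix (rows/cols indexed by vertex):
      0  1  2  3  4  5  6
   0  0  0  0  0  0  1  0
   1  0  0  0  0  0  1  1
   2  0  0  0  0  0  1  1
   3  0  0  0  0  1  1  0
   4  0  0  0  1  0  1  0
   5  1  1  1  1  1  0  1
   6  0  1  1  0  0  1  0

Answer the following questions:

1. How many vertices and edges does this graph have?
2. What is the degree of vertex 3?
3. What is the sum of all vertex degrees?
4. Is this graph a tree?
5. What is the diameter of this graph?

Count: 7 vertices, 9 edges.
Vertex 3 has neighbors [4, 5], degree = 2.
Handshaking lemma: 2 * 9 = 18.
A tree on 7 vertices has 6 edges. This graph has 9 edges (3 extra). Not a tree.
Diameter (longest shortest path) = 2.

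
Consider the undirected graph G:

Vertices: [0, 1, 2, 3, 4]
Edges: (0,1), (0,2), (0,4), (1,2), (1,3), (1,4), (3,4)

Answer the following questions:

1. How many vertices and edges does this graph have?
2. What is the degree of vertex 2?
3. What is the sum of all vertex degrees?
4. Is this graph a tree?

Count: 5 vertices, 7 edges.
Vertex 2 has neighbors [0, 1], degree = 2.
Handshaking lemma: 2 * 7 = 14.
A tree on 5 vertices has 4 edges. This graph has 7 edges (3 extra). Not a tree.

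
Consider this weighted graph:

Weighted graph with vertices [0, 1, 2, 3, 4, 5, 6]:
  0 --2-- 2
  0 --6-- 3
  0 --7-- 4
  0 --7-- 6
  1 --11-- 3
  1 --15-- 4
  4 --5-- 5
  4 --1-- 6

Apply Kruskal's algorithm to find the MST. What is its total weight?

Applying Kruskal's algorithm (sort edges by weight, add if no cycle):
  Add (4,6) w=1
  Add (0,2) w=2
  Add (4,5) w=5
  Add (0,3) w=6
  Add (0,4) w=7
  Skip (0,6) w=7 (creates cycle)
  Add (1,3) w=11
  Skip (1,4) w=15 (creates cycle)
MST weight = 32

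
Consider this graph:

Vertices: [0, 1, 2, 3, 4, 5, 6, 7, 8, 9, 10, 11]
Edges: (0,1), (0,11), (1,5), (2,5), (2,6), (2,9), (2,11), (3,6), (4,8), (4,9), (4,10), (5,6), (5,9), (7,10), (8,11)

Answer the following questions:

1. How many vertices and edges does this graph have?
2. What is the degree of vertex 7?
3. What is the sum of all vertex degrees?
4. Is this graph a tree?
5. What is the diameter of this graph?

Count: 12 vertices, 15 edges.
Vertex 7 has neighbors [10], degree = 1.
Handshaking lemma: 2 * 15 = 30.
A tree on 12 vertices has 11 edges. This graph has 15 edges (4 extra). Not a tree.
Diameter (longest shortest path) = 6.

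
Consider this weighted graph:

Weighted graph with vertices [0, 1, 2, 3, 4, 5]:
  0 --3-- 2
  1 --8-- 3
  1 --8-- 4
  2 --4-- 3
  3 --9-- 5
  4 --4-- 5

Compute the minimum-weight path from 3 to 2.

Using Dijkstra's algorithm from vertex 3:
Shortest path: 3 -> 2
Total weight: 4 = 4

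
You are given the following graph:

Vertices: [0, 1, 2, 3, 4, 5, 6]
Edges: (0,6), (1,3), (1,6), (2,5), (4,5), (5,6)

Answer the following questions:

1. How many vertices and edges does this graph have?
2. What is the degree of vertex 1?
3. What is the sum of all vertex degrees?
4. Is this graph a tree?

Count: 7 vertices, 6 edges.
Vertex 1 has neighbors [3, 6], degree = 2.
Handshaking lemma: 2 * 6 = 12.
A graph is a tree iff it is connected and has exactly n-1 edges. This graph is connected (all 7 vertices in one component) and has 7-1 = 6 edges. It is a tree.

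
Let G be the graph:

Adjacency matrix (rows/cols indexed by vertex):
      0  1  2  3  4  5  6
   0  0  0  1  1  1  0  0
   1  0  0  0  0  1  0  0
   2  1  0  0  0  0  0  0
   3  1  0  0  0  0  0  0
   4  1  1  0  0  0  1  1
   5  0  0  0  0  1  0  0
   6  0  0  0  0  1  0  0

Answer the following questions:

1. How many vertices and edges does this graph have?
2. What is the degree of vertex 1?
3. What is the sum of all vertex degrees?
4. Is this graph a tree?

Count: 7 vertices, 6 edges.
Vertex 1 has neighbors [4], degree = 1.
Handshaking lemma: 2 * 6 = 12.
A graph is a tree iff it is connected and has exactly n-1 edges. This graph is connected (all 7 vertices in one component) and has 7-1 = 6 edges. It is a tree.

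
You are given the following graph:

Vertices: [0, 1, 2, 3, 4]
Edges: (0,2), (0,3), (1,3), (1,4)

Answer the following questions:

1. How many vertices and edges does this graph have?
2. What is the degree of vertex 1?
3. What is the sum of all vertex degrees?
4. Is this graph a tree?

Count: 5 vertices, 4 edges.
Vertex 1 has neighbors [3, 4], degree = 2.
Handshaking lemma: 2 * 4 = 8.
A graph is a tree iff it is connected and has exactly n-1 edges. This graph is connected (all 5 vertices in one component) and has 5-1 = 4 edges. It is a tree.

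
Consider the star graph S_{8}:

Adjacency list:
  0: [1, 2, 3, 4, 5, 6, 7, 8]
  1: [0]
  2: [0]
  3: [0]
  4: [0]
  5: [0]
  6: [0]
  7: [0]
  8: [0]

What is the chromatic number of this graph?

S_{8} has one hub adjacent to 8 leaves; leaves are pairwise non-adjacent.
Color the hub 0 and every leaf 1.
Chromatic number = 2.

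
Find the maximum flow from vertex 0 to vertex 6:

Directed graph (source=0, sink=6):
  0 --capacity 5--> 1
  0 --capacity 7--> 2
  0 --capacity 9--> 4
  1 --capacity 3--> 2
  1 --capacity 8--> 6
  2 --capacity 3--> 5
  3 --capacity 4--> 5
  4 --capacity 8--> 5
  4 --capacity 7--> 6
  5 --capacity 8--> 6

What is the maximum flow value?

Computing max flow:
  Flow on (0->1): 5/5
  Flow on (0->2): 3/7
  Flow on (0->4): 9/9
  Flow on (1->6): 5/8
  Flow on (2->5): 3/3
  Flow on (4->5): 2/8
  Flow on (4->6): 7/7
  Flow on (5->6): 5/8
Maximum flow = 17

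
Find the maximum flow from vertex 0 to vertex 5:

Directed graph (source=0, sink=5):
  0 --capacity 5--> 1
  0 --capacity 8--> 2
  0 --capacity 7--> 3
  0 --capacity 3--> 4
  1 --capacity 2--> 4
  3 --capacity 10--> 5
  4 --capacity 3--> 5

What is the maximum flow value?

Computing max flow:
  Flow on (0->1): 2/5
  Flow on (0->3): 7/7
  Flow on (0->4): 1/3
  Flow on (1->4): 2/2
  Flow on (3->5): 7/10
  Flow on (4->5): 3/3
Maximum flow = 10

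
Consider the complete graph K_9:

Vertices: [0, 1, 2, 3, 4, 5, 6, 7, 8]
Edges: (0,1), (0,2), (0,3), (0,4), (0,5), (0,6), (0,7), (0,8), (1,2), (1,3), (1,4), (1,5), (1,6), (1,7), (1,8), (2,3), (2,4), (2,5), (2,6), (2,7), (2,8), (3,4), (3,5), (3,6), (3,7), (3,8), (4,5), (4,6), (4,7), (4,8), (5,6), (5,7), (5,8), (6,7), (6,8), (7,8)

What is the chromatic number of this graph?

In K_9, every vertex is adjacent to every other vertex.
Each vertex needs a unique color.
Chromatic number = 9.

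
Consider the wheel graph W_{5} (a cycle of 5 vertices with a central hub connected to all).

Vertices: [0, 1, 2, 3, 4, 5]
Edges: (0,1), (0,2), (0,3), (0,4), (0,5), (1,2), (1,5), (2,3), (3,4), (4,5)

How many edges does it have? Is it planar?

Wheel graph W_{5}: 5 cycle edges + 5 spoke edges = 10 edges.
Total vertices: 6.
The graph is planar.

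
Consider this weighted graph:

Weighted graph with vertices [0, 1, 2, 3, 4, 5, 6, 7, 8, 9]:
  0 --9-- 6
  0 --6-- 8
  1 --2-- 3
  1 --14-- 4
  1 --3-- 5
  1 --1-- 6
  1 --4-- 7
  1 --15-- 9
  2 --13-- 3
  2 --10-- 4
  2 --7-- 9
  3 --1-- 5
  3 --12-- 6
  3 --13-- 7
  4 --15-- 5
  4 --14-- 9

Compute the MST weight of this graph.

Applying Kruskal's algorithm (sort edges by weight, add if no cycle):
  Add (1,6) w=1
  Add (3,5) w=1
  Add (1,3) w=2
  Skip (1,5) w=3 (creates cycle)
  Add (1,7) w=4
  Add (0,8) w=6
  Add (2,9) w=7
  Add (0,6) w=9
  Add (2,4) w=10
  Skip (3,6) w=12 (creates cycle)
  Add (2,3) w=13
  Skip (3,7) w=13 (creates cycle)
  Skip (1,4) w=14 (creates cycle)
  Skip (4,9) w=14 (creates cycle)
  Skip (1,9) w=15 (creates cycle)
  Skip (4,5) w=15 (creates cycle)
MST weight = 53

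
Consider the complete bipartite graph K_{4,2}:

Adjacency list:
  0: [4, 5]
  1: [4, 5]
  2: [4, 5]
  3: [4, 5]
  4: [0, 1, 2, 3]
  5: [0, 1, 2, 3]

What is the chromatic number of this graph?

K_{4,2} is bipartite: vertices split into two independent sets of size 4 and 2.
Color one set 0, the other 1. No adjacent vertices share a color.
Chromatic number = 2.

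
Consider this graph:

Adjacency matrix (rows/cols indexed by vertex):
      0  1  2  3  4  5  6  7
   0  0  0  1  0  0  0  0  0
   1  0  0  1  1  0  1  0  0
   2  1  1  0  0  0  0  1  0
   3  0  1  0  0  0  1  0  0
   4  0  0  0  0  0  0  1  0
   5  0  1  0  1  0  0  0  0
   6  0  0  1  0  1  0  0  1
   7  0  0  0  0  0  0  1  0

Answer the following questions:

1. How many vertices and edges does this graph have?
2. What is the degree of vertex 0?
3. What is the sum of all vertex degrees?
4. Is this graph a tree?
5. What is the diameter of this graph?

Count: 8 vertices, 8 edges.
Vertex 0 has neighbors [2], degree = 1.
Handshaking lemma: 2 * 8 = 16.
A tree on 8 vertices has 7 edges. This graph has 8 edges (1 extra). Not a tree.
Diameter (longest shortest path) = 4.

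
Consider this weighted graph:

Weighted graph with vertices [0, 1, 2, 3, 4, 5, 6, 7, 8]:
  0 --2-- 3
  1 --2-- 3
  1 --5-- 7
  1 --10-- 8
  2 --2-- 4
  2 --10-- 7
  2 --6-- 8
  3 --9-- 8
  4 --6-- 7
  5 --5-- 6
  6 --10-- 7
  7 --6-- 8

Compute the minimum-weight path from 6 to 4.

Using Dijkstra's algorithm from vertex 6:
Shortest path: 6 -> 7 -> 4
Total weight: 10 + 6 = 16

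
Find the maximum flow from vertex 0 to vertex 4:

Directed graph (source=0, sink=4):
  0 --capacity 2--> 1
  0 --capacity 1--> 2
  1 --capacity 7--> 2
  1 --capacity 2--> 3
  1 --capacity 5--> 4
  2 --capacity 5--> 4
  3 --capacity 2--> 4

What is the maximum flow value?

Computing max flow:
  Flow on (0->1): 2/2
  Flow on (0->2): 1/1
  Flow on (1->4): 2/5
  Flow on (2->4): 1/5
Maximum flow = 3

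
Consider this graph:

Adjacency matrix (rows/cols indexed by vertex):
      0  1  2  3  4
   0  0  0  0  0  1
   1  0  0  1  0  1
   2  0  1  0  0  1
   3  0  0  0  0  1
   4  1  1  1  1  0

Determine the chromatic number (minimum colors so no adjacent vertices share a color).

The graph has a maximum clique of size 3 (lower bound on chromatic number).
A valid 3-coloring: {0: 1, 1: 1, 2: 2, 3: 1, 4: 0}.
Chromatic number = 3.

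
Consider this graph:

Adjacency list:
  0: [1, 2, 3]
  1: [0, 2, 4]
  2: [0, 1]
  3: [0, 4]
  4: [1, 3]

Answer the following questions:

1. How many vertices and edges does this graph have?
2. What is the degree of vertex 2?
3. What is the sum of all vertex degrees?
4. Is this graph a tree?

Count: 5 vertices, 6 edges.
Vertex 2 has neighbors [0, 1], degree = 2.
Handshaking lemma: 2 * 6 = 12.
A tree on 5 vertices has 4 edges. This graph has 6 edges (2 extra). Not a tree.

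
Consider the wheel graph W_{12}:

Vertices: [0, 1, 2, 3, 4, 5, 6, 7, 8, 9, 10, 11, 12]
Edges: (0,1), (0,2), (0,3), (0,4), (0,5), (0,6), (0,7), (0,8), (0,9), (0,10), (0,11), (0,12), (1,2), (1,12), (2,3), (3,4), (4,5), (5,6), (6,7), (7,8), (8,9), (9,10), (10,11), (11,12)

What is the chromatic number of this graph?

W_{12} = C_{12} plus a hub adjacent to every cycle vertex.
The outer cycle needs 2 colors (even cycle); the hub is adjacent to all of them so needs a fresh color.
Chromatic number = 2 + 1 = 3.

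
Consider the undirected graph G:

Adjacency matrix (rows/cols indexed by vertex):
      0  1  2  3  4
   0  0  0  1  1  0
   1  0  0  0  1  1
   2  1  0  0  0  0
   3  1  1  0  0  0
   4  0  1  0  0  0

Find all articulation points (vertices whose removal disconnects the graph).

An articulation point is a vertex whose removal disconnects the graph.
Articulation points: [0, 1, 3]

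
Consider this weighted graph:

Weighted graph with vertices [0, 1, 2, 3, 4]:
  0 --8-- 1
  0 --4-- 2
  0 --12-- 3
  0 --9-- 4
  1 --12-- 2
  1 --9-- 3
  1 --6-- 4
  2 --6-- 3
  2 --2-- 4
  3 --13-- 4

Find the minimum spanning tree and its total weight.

Applying Kruskal's algorithm (sort edges by weight, add if no cycle):
  Add (2,4) w=2
  Add (0,2) w=4
  Add (1,4) w=6
  Add (2,3) w=6
  Skip (0,1) w=8 (creates cycle)
  Skip (0,4) w=9 (creates cycle)
  Skip (1,3) w=9 (creates cycle)
  Skip (0,3) w=12 (creates cycle)
  Skip (1,2) w=12 (creates cycle)
  Skip (3,4) w=13 (creates cycle)
MST weight = 18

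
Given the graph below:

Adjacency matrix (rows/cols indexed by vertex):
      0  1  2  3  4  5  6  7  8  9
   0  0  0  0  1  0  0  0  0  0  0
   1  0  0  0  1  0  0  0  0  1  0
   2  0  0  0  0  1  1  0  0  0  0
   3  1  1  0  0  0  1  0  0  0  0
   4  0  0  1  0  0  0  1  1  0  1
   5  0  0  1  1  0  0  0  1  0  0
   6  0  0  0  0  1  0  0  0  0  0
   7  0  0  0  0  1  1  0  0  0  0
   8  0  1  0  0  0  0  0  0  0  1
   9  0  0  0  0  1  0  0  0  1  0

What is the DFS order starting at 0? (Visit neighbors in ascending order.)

DFS from vertex 0 (neighbors processed in ascending order):
Visit order: 0, 3, 1, 8, 9, 4, 2, 5, 7, 6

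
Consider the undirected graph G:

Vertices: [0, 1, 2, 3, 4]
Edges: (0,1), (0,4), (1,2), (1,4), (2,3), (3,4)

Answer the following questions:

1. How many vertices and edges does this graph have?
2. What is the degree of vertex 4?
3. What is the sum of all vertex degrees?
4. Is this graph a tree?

Count: 5 vertices, 6 edges.
Vertex 4 has neighbors [0, 1, 3], degree = 3.
Handshaking lemma: 2 * 6 = 12.
A tree on 5 vertices has 4 edges. This graph has 6 edges (2 extra). Not a tree.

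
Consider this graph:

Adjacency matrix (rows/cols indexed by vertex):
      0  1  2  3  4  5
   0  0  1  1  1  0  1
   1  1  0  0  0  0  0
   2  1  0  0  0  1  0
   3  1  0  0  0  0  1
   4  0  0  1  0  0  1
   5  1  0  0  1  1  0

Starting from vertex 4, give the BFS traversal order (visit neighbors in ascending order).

BFS from vertex 4 (neighbors processed in ascending order):
Visit order: 4, 2, 5, 0, 3, 1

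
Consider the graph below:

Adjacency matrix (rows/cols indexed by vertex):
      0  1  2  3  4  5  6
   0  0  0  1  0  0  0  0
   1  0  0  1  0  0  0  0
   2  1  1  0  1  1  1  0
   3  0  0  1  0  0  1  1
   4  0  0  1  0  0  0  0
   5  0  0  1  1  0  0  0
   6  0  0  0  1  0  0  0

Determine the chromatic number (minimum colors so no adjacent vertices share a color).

The graph has a maximum clique of size 3 (lower bound on chromatic number).
A valid 3-coloring: {0: 1, 1: 1, 2: 0, 3: 1, 4: 1, 5: 2, 6: 0}.
Chromatic number = 3.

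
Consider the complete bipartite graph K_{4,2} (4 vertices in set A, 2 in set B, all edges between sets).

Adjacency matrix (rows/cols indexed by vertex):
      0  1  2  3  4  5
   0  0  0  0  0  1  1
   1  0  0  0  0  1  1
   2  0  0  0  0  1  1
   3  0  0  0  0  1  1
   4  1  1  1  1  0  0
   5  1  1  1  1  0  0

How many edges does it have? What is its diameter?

K_{4,2} has 4 * 2 = 8 edges.
Any vertex reaches any opposite-side vertex in 1 step; same-side vertices reach in 2 steps via any opposite-side vertex.
Diameter = 2.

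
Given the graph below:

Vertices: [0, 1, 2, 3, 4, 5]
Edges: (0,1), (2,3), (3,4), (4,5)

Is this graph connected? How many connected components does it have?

Checking connectivity: the graph has 2 connected component(s).
Components: [[0, 1], [2, 3, 4, 5]]. The graph is NOT connected.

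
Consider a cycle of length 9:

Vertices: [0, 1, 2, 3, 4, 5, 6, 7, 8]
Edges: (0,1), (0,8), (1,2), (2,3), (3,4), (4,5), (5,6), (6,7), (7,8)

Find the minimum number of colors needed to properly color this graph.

This is an odd cycle (C_9). Odd cycles are not bipartite (any 2-coloring forces two adjacent vertices to match), and 3 colors suffice.
Chromatic number = 3.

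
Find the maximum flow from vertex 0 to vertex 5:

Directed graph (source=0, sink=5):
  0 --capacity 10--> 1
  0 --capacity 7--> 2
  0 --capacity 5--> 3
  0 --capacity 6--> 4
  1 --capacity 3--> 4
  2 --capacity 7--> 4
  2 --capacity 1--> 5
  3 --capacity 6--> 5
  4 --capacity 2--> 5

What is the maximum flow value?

Computing max flow:
  Flow on (0->1): 2/10
  Flow on (0->2): 1/7
  Flow on (0->3): 5/5
  Flow on (1->4): 2/3
  Flow on (2->5): 1/1
  Flow on (3->5): 5/6
  Flow on (4->5): 2/2
Maximum flow = 8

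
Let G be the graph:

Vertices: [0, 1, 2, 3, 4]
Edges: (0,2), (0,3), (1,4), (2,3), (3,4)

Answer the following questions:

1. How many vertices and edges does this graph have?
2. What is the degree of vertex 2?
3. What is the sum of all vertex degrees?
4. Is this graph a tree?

Count: 5 vertices, 5 edges.
Vertex 2 has neighbors [0, 3], degree = 2.
Handshaking lemma: 2 * 5 = 10.
A tree on 5 vertices has 4 edges. This graph has 5 edges (1 extra). Not a tree.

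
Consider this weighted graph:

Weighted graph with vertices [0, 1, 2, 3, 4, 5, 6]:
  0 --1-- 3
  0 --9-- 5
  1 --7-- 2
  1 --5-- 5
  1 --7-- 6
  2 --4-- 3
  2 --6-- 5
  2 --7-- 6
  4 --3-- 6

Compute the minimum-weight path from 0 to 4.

Using Dijkstra's algorithm from vertex 0:
Shortest path: 0 -> 3 -> 2 -> 6 -> 4
Total weight: 1 + 4 + 7 + 3 = 15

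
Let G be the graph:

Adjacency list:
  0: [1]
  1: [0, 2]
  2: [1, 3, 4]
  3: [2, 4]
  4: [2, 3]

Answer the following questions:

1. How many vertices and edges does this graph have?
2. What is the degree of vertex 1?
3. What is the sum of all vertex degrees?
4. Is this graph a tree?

Count: 5 vertices, 5 edges.
Vertex 1 has neighbors [0, 2], degree = 2.
Handshaking lemma: 2 * 5 = 10.
A tree on 5 vertices has 4 edges. This graph has 5 edges (1 extra). Not a tree.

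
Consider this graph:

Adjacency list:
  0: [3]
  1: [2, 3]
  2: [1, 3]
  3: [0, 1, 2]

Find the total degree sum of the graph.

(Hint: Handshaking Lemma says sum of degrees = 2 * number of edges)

Count edges: 4 edges.
By Handshaking Lemma: sum of degrees = 2 * 4 = 8.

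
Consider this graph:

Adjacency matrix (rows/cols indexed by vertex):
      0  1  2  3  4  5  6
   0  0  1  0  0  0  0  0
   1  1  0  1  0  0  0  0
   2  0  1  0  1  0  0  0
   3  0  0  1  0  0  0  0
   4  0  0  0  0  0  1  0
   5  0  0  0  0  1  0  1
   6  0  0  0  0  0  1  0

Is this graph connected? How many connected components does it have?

Checking connectivity: the graph has 2 connected component(s).
Components: [[0, 1, 2, 3], [4, 5, 6]]. The graph is NOT connected.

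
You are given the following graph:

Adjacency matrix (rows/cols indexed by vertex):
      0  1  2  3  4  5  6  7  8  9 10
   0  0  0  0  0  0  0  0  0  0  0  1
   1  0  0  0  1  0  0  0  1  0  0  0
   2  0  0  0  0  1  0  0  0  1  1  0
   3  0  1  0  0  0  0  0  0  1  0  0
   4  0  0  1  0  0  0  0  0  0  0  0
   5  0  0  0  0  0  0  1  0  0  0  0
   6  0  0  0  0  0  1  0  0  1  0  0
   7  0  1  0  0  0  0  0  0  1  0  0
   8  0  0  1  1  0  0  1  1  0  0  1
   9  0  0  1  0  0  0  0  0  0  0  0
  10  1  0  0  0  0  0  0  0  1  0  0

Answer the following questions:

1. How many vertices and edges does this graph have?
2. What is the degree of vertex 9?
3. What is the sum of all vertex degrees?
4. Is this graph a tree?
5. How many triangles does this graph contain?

Count: 11 vertices, 11 edges.
Vertex 9 has neighbors [2], degree = 1.
Handshaking lemma: 2 * 11 = 22.
A tree on 11 vertices has 10 edges. This graph has 11 edges (1 extra). Not a tree.
Number of triangles = 0.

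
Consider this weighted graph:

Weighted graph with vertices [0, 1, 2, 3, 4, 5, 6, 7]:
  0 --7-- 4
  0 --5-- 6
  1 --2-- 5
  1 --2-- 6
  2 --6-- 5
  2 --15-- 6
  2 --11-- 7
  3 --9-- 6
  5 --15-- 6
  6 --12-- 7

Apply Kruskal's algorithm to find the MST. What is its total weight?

Applying Kruskal's algorithm (sort edges by weight, add if no cycle):
  Add (1,6) w=2
  Add (1,5) w=2
  Add (0,6) w=5
  Add (2,5) w=6
  Add (0,4) w=7
  Add (3,6) w=9
  Add (2,7) w=11
  Skip (6,7) w=12 (creates cycle)
  Skip (2,6) w=15 (creates cycle)
  Skip (5,6) w=15 (creates cycle)
MST weight = 42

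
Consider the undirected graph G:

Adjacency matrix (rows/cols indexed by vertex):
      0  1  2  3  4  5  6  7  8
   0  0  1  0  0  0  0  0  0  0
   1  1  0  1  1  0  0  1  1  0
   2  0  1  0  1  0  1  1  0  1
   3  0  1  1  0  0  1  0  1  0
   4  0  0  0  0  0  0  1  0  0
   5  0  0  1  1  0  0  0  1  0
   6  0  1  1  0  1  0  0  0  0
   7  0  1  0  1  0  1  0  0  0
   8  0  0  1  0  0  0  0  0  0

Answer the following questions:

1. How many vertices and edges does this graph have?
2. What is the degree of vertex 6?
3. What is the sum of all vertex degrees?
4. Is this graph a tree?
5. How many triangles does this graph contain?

Count: 9 vertices, 13 edges.
Vertex 6 has neighbors [1, 2, 4], degree = 3.
Handshaking lemma: 2 * 13 = 26.
A tree on 9 vertices has 8 edges. This graph has 13 edges (5 extra). Not a tree.
Number of triangles = 5.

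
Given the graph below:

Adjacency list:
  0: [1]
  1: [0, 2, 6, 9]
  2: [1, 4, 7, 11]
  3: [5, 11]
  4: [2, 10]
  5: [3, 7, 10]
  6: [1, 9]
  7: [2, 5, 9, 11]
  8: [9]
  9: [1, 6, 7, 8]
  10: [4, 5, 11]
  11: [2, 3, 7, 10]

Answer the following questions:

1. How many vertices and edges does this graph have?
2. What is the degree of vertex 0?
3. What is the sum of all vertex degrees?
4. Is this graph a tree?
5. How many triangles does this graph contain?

Count: 12 vertices, 17 edges.
Vertex 0 has neighbors [1], degree = 1.
Handshaking lemma: 2 * 17 = 34.
A tree on 12 vertices has 11 edges. This graph has 17 edges (6 extra). Not a tree.
Number of triangles = 2.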